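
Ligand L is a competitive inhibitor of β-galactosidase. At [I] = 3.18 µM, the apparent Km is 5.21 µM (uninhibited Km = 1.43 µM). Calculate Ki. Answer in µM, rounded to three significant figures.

1.20 µM

Competitive: Km,app = α·Km with α = 1 + [I]/Ki.
α = Km,app/Km = 5.21/1.43 = 3.643.
Ki = [I]/(α − 1) = 3.18/2.643 = 1.20 µM.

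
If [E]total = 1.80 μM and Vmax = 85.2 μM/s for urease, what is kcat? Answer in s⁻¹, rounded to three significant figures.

47.3 s⁻¹

kcat = Vmax/[E]total = 85.2 μM/s / 1.80 μM = 47.3 s⁻¹.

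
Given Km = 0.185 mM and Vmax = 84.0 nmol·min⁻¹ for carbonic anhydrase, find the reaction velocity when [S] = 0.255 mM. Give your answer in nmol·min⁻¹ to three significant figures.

[S]/(Km+[S]) = 0.255/0.4400 = 0.5795, the fractional saturation.
v = 0.5795 × Vmax = 0.5795 × 84.0 = 48.7 nmol·min⁻¹.

48.7 nmol·min⁻¹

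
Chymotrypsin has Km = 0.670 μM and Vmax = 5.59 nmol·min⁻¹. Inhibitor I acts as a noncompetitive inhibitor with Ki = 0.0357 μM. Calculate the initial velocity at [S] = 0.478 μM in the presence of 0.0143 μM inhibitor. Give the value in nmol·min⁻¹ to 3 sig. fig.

1.66 nmol·min⁻¹

α = 1 + [I]/Ki = 1 + 0.0143/0.0357 = 1.401.
For a noncompetitive inhibitor, Vmax is reduced to Vmax/α while Km is unchanged: Km,app = 0.670 μM, Vmax,app = 3.99 nmol·min⁻¹.
v = Vmax,app·[S]/(Km,app + [S]) = 3.99 × 0.478/(0.670 + 0.478) = 1.66 nmol·min⁻¹.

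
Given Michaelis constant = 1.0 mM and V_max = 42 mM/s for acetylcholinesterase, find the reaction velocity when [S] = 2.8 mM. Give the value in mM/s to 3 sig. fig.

30.9 mM/s

[S]/(Km+[S]) = 2.8/3.800 = 0.7368, the fractional saturation.
v = 0.7368 × Vmax = 0.7368 × 42 = 30.9 mM/s.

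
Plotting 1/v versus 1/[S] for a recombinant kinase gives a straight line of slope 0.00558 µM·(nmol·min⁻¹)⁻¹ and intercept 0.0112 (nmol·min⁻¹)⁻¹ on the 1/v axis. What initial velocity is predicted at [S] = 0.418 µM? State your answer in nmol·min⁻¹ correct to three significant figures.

The y-intercept is 1/Vmax, so Vmax = 1/0.0112 = 89.3 nmol·min⁻¹.
The slope is Km/Vmax, so Km = 0.00558 × 89.3 = 0.498 µM.
Then v = 89.3 × 0.418/(0.498 + 0.418) = 40.7 nmol·min⁻¹.

40.7 nmol·min⁻¹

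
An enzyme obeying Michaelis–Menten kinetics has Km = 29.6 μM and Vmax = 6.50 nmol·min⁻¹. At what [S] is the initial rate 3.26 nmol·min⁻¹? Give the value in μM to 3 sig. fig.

29.8 μM

Rearranging v = Vmax[S]/(Km+[S]) gives [S] = Km·v/(Vmax − v).
[S] = 29.6 × 3.26 / (6.50 − 3.26) = 96.50/3.240 = 29.8 μM.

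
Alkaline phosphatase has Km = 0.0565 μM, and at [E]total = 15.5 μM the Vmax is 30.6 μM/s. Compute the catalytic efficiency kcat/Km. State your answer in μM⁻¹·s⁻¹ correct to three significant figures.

34.9 μM⁻¹·s⁻¹

kcat = Vmax/[E]total = 30.6/15.5 = 1.97 s⁻¹.
kcat/Km = 1.97/0.0565 = 34.9 μM⁻¹·s⁻¹.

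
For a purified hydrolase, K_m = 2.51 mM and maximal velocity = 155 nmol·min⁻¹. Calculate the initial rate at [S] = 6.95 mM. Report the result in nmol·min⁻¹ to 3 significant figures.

114 nmol·min⁻¹

v = Vmax·[S]/(Km + [S]) = 155 × 6.95 / (2.51 + 6.95)
  = 1077 / 9.460 = 114 nmol·min⁻¹.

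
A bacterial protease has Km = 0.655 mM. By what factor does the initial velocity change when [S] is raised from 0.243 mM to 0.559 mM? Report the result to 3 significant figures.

1.70

Since Vmax cancels, v₂/v₁ = [S]₂(Km+[S]₁) / [S]₁(Km+[S]₂).
= 0.559×(0.655+0.243) / (0.243×(0.655+0.559)) = 0.5020/0.2950 = 1.70.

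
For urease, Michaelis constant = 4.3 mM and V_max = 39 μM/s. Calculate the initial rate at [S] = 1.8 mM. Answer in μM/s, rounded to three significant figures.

11.5 μM/s

[S]/(Km+[S]) = 1.8/6.100 = 0.2951, the fractional saturation.
v = 0.2951 × Vmax = 0.2951 × 39 = 11.5 μM/s.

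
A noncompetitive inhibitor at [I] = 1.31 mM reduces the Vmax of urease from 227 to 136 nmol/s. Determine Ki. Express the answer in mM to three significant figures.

Noncompetitive: Vmax,app = Vmax/α with α = 1 + [I]/Ki.
α = Vmax/Vmax,app = 227/136 = 1.669.
Since α = 1 + [I]/Ki, [I]/Ki = 1.669 − 1 = 0.6691 and Ki = 1.31/0.6691 = 1.96 mM.

1.96 mM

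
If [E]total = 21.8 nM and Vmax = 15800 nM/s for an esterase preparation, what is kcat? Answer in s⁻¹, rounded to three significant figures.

725 s⁻¹

kcat = Vmax/[E]total = 15800 nM/s / 21.8 nM = 725 s⁻¹.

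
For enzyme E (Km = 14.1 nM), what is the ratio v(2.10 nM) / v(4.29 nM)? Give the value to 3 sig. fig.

0.556

Since Vmax cancels, v₂/v₁ = [S]₂(Km+[S]₁) / [S]₁(Km+[S]₂).
= 2.10×(14.1+4.29) / (4.29×(14.1+2.10)) = 38.62/69.50 = 0.556.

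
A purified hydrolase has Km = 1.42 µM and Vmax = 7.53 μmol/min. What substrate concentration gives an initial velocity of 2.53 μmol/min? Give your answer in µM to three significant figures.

0.719 µM

Rearranging v = Vmax[S]/(Km+[S]) gives [S] = Km·v/(Vmax − v).
[S] = 1.42 × 2.53 / (7.53 − 2.53) = 3.593/5.000 = 0.719 µM.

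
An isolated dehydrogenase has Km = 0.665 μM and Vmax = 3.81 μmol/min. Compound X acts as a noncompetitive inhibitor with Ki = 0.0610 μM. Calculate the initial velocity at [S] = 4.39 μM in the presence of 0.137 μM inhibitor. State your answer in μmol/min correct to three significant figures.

1.02 μmol/min

α = 1 + [I]/Ki = 1 + 0.137/0.0610 = 3.246.
For a noncompetitive inhibitor, Vmax is reduced to Vmax/α while Km is unchanged: Km,app = 0.665 μM, Vmax,app = 1.17 μmol/min.
v = Vmax,app·[S]/(Km,app + [S]) = 1.17 × 4.39/(0.665 + 4.39) = 1.02 μmol/min.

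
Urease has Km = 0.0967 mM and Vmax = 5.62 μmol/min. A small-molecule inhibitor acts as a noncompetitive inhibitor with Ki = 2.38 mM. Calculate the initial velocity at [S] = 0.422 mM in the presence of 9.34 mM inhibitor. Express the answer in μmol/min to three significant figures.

With α = 1 + [I]/Ki = 1 + 9.34/2.38 = 4.924, the noncompetitive rate law is v = (Vmax/α)·[S] / (Km + [S]).
v = (5.62/4.924)×0.422 / (0.0967 + 0.422) = 0.4816/0.5187 = 0.928 μmol/min.

0.928 μmol/min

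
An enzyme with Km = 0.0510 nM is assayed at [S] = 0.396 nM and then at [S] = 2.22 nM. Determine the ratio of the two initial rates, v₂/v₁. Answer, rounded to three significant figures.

The fractional saturations are [S]/(Km+[S]) = 0.396/0.4470 = 0.8859 and 2.22/2.271 = 0.9775.
v₂/v₁ is just their ratio: 0.9775/0.8859 = 1.10.

1.10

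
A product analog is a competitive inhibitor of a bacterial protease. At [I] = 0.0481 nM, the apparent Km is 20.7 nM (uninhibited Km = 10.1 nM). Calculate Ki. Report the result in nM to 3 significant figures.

Competitive: Km,app = α·Km with α = 1 + [I]/Ki.
α = Km,app/Km = 20.7/10.1 = 2.050.
Since α = 1 + [I]/Ki, [I]/Ki = 2.050 − 1 = 1.050 and Ki = 0.0481/1.050 = 0.0458 nM.

0.0458 nM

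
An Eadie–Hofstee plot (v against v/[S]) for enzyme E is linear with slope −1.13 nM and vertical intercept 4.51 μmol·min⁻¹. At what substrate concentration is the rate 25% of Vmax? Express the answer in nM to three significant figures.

The Eadie–Hofstee slope gives Km = 1.13 nM (slope = −Km).
v/Vmax = [S]/(Km+[S]) = 0.25 ⇒ [S] = Km·0.25/(1−0.25) = 1.13 × 0.3333 = 0.377 nM.

0.377 nM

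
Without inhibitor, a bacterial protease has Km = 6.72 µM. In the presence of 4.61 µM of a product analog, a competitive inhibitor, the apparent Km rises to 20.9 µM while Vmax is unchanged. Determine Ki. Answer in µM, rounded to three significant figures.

2.18 µM

Competitive: Km,app = α·Km with α = 1 + [I]/Ki.
α = Km,app/Km = 20.9/6.72 = 3.110.
Ki = [I]/(α − 1) = 4.61/2.110 = 2.18 µM.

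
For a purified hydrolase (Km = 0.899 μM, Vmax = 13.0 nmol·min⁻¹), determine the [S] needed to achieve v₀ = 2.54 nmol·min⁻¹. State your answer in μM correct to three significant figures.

0.218 μM

The required fractional saturation is v/Vmax = 2.54/13.0 = 0.1954.
Then [S]/(Km+[S]) = 0.1954 ⇒ [S] = 0.899 × 0.1954/(1 − 0.1954) = 0.218 μM.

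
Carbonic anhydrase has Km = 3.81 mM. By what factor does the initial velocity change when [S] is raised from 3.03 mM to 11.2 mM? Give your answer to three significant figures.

1.68

The fractional saturations are [S]/(Km+[S]) = 3.03/6.840 = 0.4430 and 11.2/15.01 = 0.7462.
v₂/v₁ is just their ratio: 0.7462/0.4430 = 1.68.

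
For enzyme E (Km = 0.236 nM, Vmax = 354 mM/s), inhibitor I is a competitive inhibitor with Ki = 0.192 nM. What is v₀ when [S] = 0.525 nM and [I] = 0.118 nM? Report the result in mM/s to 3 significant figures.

205 mM/s

With α = 1 + [I]/Ki = 1 + 0.118/0.192 = 1.615, the competitive rate law is v = Vmax[S] / (αKm + [S]).
v = 354×0.525 / (1.615×0.236 + 0.525) = 185.8/0.9060 = 205 mM/s.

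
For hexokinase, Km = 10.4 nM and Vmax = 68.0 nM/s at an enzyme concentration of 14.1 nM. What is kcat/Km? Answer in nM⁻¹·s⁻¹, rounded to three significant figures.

0.464 nM⁻¹·s⁻¹

kcat = Vmax/[E]total = 68.0/14.1 = 4.82 s⁻¹.
kcat/Km = 4.82/10.4 = 0.464 nM⁻¹·s⁻¹.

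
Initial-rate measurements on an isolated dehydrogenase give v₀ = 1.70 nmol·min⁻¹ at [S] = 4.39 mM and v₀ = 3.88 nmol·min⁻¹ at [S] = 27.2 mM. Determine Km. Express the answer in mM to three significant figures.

In reciprocal form, 1/v = (Km/Vmax)·(1/[S]) + 1/Vmax. The two points give (1/[S], 1/v) = (0.2278, 0.5882) and (0.03676, 0.2577).
Slope = (0.5882 − 0.2577)/(0.2278 − 0.03676) = 1.730; intercept = 0.5882 − 1.730×0.2278 = 0.1941.
Vmax = 1/intercept = 5.15 nmol·min⁻¹; Km = slope × Vmax = 1.730 × 5.15 = 8.91 mM.

8.91 mM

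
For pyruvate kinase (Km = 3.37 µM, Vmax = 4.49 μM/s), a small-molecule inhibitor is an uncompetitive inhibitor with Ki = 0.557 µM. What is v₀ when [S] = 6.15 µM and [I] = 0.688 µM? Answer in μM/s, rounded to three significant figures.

α = 1 + [I]/Ki = 1 + 0.688/0.557 = 2.235.
For an uncompetitive inhibitor, both parameters are divided by α, giving Vmax/α and Km/α: Km,app = 1.51 µM, Vmax,app = 2.01 μM/s.
v = Vmax,app·[S]/(Km,app + [S]) = 2.01 × 6.15/(1.51 + 6.15) = 1.61 μM/s.

1.61 μM/s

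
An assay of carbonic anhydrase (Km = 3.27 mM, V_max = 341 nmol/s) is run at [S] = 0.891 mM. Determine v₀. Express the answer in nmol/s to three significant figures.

73.0 nmol/s

[S]/(Km+[S]) = 0.891/4.161 = 0.2141, the fractional saturation.
v = 0.2141 × Vmax = 0.2141 × 341 = 73.0 nmol/s.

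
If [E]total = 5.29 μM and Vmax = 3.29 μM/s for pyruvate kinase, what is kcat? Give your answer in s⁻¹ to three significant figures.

kcat = Vmax/[E]total = 3.29 μM/s / 5.29 μM = 0.622 s⁻¹.

0.622 s⁻¹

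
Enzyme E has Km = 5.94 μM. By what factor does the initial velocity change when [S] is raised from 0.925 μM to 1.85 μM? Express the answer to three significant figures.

The fractional saturations are [S]/(Km+[S]) = 0.925/6.865 = 0.1347 and 1.85/7.790 = 0.2375.
v₂/v₁ is just their ratio: 0.2375/0.1347 = 1.76.

1.76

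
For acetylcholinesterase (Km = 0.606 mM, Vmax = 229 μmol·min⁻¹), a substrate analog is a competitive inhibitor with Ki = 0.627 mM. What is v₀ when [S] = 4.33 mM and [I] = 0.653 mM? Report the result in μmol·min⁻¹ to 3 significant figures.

178 μmol·min⁻¹

α = 1 + [I]/Ki = 1 + 0.653/0.627 = 2.041.
For a competitive inhibitor, Vmax is unchanged and the apparent Km becomes α·Km: Km,app = 1.24 mM, Vmax,app = 229 μmol·min⁻¹.
v = Vmax,app·[S]/(Km,app + [S]) = 229 × 4.33/(1.24 + 4.33) = 178 μmol·min⁻¹.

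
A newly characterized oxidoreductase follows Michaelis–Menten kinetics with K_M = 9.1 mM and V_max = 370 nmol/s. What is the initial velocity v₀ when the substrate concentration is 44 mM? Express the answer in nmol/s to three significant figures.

307 nmol/s

[S]/(Km+[S]) = 44/53.10 = 0.8286, the fractional saturation.
v = 0.8286 × Vmax = 0.8286 × 370 = 307 nmol/s.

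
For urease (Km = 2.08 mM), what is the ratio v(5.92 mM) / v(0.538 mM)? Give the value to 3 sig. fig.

3.60

The fractional saturations are [S]/(Km+[S]) = 0.538/2.618 = 0.2055 and 5.92/8.000 = 0.7400.
v₂/v₁ is just their ratio: 0.7400/0.2055 = 3.60.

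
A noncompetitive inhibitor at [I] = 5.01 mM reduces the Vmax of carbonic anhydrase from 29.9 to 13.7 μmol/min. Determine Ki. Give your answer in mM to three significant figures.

Noncompetitive: Vmax,app = Vmax/α with α = 1 + [I]/Ki.
α = Vmax/Vmax,app = 29.9/13.7 = 2.182.
Ki = [I]/(α − 1) = 5.01/1.182 = 4.24 mM.

4.24 mM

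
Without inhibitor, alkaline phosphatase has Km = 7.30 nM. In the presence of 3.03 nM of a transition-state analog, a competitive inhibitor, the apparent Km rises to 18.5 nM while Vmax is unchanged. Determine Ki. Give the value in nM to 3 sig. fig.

Competitive: Km,app = α·Km with α = 1 + [I]/Ki.
α = Km,app/Km = 18.5/7.30 = 2.534.
Ki = [I]/(α − 1) = 3.03/1.534 = 1.97 nM.

1.97 nM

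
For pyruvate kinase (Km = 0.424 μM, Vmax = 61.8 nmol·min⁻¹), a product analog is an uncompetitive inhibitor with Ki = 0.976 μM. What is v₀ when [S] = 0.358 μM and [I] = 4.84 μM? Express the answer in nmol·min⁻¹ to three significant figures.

With α = 1 + [I]/Ki = 1 + 4.84/0.976 = 5.959, the uncompetitive rate law is v = (Vmax/α)·[S] / (Km/α + [S]).
v = (61.8/5.959)×0.358 / (0.424/5.959 + 0.358) = 3.713/0.4292 = 8.65 nmol·min⁻¹.

8.65 nmol·min⁻¹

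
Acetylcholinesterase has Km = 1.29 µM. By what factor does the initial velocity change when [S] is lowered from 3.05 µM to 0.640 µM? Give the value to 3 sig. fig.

0.472

Since Vmax cancels, v₂/v₁ = [S]₂(Km+[S]₁) / [S]₁(Km+[S]₂).
= 0.640×(1.29+3.05) / (3.05×(1.29+0.640)) = 2.778/5.886 = 0.472.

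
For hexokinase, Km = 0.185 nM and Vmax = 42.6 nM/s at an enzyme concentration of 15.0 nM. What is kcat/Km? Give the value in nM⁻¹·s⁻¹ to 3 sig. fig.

15.4 nM⁻¹·s⁻¹

kcat = Vmax/[E]total = 42.6/15.0 = 2.84 s⁻¹.
kcat/Km = 2.84/0.185 = 15.4 nM⁻¹·s⁻¹.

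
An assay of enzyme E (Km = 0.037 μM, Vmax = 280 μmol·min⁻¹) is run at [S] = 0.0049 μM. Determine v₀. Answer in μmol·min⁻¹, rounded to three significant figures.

[S]/(Km+[S]) = 0.0049/0.04190 = 0.1169, the fractional saturation.
v = 0.1169 × Vmax = 0.1169 × 280 = 32.7 μmol·min⁻¹.

32.7 μmol·min⁻¹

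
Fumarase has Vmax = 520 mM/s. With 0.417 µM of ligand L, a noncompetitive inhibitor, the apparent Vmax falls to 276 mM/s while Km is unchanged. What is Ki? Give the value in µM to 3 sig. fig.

Noncompetitive: Vmax,app = Vmax/α with α = 1 + [I]/Ki.
α = Vmax/Vmax,app = 520/276 = 1.884.
Ki = [I]/(α − 1) = 0.417/0.8841 = 0.472 µM.

0.472 µM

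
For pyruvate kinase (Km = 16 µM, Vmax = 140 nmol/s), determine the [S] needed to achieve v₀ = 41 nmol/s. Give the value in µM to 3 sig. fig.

6.63 µM

The required fractional saturation is v/Vmax = 41/140 = 0.2929.
Then [S]/(Km+[S]) = 0.2929 ⇒ [S] = 16 × 0.2929/(1 − 0.2929) = 6.63 µM.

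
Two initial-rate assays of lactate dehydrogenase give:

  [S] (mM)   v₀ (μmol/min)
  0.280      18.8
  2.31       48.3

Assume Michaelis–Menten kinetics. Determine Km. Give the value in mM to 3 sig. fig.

In reciprocal form, 1/v = (Km/Vmax)·(1/[S]) + 1/Vmax. The two points give (1/[S], 1/v) = (3.571, 0.05319) and (0.4329, 0.02070).
Slope = (0.05319 − 0.02070)/(3.571 − 0.4329) = 0.01035; intercept = 0.05319 − 0.01035×3.571 = 0.01622.
Vmax = 1/intercept = 61.6 μmol/min; Km = slope × Vmax = 0.01035 × 61.6 = 0.638 mM.

0.638 mM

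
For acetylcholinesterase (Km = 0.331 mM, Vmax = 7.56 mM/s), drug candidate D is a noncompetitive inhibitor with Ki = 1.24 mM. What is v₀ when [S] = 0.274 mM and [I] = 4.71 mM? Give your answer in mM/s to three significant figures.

0.714 mM/s

α = 1 + [I]/Ki = 1 + 4.71/1.24 = 4.798.
For a noncompetitive inhibitor, Vmax is reduced to Vmax/α while Km is unchanged: Km,app = 0.331 mM, Vmax,app = 1.58 mM/s.
v = Vmax,app·[S]/(Km,app + [S]) = 1.58 × 0.274/(0.331 + 0.274) = 0.714 mM/s.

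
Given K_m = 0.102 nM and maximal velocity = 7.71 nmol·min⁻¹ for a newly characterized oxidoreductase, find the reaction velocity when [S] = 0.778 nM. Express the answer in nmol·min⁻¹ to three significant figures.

6.82 nmol·min⁻¹

[S]/(Km+[S]) = 0.778/0.8800 = 0.8841, the fractional saturation.
v = 0.8841 × Vmax = 0.8841 × 7.71 = 6.82 nmol·min⁻¹.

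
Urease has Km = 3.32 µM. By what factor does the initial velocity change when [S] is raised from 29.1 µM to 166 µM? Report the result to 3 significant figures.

1.09

The fractional saturations are [S]/(Km+[S]) = 29.1/32.42 = 0.8976 and 166/169.3 = 0.9804.
v₂/v₁ is just their ratio: 0.9804/0.8976 = 1.09.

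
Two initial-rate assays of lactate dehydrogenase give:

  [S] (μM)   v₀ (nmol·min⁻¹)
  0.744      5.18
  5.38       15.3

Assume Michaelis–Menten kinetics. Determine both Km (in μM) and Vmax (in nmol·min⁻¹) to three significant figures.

Km = 2.46 μM; Vmax = 22.3 nmol·min⁻¹

In reciprocal form, 1/v = (Km/Vmax)·(1/[S]) + 1/Vmax. The two points give (1/[S], 1/v) = (1.344, 0.1931) and (0.1859, 0.06536).
Slope = (0.1931 − 0.06536)/(1.344 − 0.1859) = 0.1102; intercept = 0.1931 − 0.1102×1.344 = 0.04487.
Vmax = 1/intercept = 22.3 nmol·min⁻¹; Km = slope × Vmax = 0.1102 × 22.3 = 2.46 μM.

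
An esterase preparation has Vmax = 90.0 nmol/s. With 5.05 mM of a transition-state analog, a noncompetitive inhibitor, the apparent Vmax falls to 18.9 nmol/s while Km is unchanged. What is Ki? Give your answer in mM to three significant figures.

1.34 mM

Noncompetitive: Vmax,app = Vmax/α with α = 1 + [I]/Ki.
α = Vmax/Vmax,app = 90.0/18.9 = 4.762.
Ki = [I]/(α − 1) = 5.05/3.762 = 1.34 mM.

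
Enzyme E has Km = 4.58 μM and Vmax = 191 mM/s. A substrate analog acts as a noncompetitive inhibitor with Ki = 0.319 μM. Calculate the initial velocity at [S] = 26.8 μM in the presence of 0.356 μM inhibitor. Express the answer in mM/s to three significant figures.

77.1 mM/s

With α = 1 + [I]/Ki = 1 + 0.356/0.319 = 2.116, the noncompetitive rate law is v = (Vmax/α)·[S] / (Km + [S]).
v = (191/2.116)×26.8 / (4.58 + 26.8) = 2419/31.38 = 77.1 mM/s.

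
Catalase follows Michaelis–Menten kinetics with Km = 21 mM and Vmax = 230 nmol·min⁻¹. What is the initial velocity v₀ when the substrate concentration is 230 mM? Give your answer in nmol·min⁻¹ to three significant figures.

211 nmol·min⁻¹

v = Vmax·[S]/(Km + [S]) = 230 × 230 / (21 + 230)
  = 52900 / 251.0 = 211 nmol·min⁻¹.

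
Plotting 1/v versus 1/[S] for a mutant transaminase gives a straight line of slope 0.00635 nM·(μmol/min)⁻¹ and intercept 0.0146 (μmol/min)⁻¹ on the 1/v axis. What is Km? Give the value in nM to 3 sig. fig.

y-intercept = 1/Vmax ⇒ Vmax = 68.5 μmol/min; slope = Km/Vmax ⇒ Km = slope × Vmax.
Km = 0.00635 × 68.5 = 0.435 nM.

0.435 nM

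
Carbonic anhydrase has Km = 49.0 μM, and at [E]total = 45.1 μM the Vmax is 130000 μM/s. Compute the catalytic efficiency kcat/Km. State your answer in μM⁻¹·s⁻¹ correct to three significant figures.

kcat = Vmax/[E]total = 130000/45.1 = 2880 s⁻¹.
kcat/Km = 2880/49.0 = 58.8 μM⁻¹·s⁻¹.

58.8 μM⁻¹·s⁻¹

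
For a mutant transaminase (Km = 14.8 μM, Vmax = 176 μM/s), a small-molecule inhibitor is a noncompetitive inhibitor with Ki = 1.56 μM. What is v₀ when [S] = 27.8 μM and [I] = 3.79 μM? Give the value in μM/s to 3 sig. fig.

33.5 μM/s

α = 1 + [I]/Ki = 1 + 3.79/1.56 = 3.429.
For a noncompetitive inhibitor, Vmax is reduced to Vmax/α while Km is unchanged: Km,app = 14.8 μM, Vmax,app = 51.3 μM/s.
v = Vmax,app·[S]/(Km,app + [S]) = 51.3 × 27.8/(14.8 + 27.8) = 33.5 μM/s.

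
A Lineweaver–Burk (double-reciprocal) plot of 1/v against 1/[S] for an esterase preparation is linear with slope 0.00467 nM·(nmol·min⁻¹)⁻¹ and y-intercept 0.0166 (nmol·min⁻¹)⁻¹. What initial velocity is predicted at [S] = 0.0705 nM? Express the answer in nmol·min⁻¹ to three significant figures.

12.1 nmol·min⁻¹

The y-intercept is 1/Vmax, so Vmax = 1/0.0166 = 60.2 nmol·min⁻¹.
The slope is Km/Vmax, so Km = 0.00467 × 60.2 = 0.281 nM.
Then v = 60.2 × 0.0705/(0.281 + 0.0705) = 12.1 nmol·min⁻¹.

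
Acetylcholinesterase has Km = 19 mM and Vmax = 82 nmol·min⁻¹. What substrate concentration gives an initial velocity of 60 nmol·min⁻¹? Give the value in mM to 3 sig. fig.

51.8 mM

The required fractional saturation is v/Vmax = 60/82 = 0.7317.
Then [S]/(Km+[S]) = 0.7317 ⇒ [S] = 19 × 0.7317/(1 − 0.7317) = 51.8 mM.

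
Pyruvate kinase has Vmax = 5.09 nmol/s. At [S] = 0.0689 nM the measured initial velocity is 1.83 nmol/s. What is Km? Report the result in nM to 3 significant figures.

v/Vmax = 1.83/5.09 = 0.3595 = [S]/(Km+[S]).
So Km + [S] = [S]/0.3595 = 0.1916 nM, giving Km = 0.1916 − 0.0689 = 0.123 nM.

0.123 nM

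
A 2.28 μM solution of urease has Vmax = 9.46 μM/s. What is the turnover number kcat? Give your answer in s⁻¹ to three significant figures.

kcat = Vmax/[E]total = 9.46 μM/s / 2.28 μM = 4.15 s⁻¹.

4.15 s⁻¹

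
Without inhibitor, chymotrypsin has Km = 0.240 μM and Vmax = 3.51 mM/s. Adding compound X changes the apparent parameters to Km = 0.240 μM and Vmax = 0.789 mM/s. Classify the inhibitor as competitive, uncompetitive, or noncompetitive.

Vmax decreases (3.51 → 0.789 mM/s) while Km is unchanged — pure noncompetitive inhibition.

noncompetitive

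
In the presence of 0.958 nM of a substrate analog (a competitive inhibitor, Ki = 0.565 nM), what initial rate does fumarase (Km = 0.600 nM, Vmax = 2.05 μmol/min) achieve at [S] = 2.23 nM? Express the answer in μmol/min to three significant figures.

α = 1 + [I]/Ki = 1 + 0.958/0.565 = 2.696.
For a competitive inhibitor, Vmax is unchanged and the apparent Km becomes α·Km: Km,app = 1.62 nM, Vmax,app = 2.05 μmol/min.
v = Vmax,app·[S]/(Km,app + [S]) = 2.05 × 2.23/(1.62 + 2.23) = 1.19 μmol/min.

1.19 μmol/min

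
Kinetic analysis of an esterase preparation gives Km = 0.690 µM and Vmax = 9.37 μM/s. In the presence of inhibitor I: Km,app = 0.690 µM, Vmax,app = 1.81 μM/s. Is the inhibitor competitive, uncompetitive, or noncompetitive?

Vmax decreases (9.37 → 1.81 μM/s) while Km is unchanged — pure noncompetitive inhibition.

noncompetitive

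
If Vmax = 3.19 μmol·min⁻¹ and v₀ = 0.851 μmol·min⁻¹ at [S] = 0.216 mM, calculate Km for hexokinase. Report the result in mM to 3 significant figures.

0.594 mM

v/Vmax = 0.851/3.19 = 0.2668 = [S]/(Km+[S]).
So Km + [S] = [S]/0.2668 = 0.8097 mM, giving Km = 0.8097 − 0.216 = 0.594 mM.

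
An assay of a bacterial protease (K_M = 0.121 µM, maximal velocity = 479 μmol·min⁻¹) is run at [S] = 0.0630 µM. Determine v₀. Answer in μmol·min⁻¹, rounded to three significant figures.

v = Vmax·[S]/(Km + [S]) = 479 × 0.0630 / (0.121 + 0.0630)
  = 30.18 / 0.1840 = 164 μmol·min⁻¹.

164 μmol·min⁻¹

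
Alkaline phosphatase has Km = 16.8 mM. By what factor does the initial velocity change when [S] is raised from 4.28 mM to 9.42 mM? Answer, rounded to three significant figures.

The fractional saturations are [S]/(Km+[S]) = 4.28/21.08 = 0.2030 and 9.42/26.22 = 0.3593.
v₂/v₁ is just their ratio: 0.3593/0.2030 = 1.77.

1.77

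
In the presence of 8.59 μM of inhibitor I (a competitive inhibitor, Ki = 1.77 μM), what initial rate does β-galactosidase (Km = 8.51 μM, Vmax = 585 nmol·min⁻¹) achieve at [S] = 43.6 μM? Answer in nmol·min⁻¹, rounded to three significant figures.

With α = 1 + [I]/Ki = 1 + 8.59/1.77 = 5.853, the competitive rate law is v = Vmax[S] / (αKm + [S]).
v = 585×43.6 / (5.853×8.51 + 43.6) = 25510/93.41 = 273 nmol·min⁻¹.

273 nmol·min⁻¹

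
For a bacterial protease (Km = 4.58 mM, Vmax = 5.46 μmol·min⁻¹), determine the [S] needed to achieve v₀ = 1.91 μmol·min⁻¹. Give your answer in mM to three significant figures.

2.46 mM

The required fractional saturation is v/Vmax = 1.91/5.46 = 0.3498.
Then [S]/(Km+[S]) = 0.3498 ⇒ [S] = 4.58 × 0.3498/(1 − 0.3498) = 2.46 mM.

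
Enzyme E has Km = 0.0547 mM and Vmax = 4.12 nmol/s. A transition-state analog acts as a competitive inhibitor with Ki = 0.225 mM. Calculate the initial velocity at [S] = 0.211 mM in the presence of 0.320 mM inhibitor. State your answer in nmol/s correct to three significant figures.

With α = 1 + [I]/Ki = 1 + 0.320/0.225 = 2.422, the competitive rate law is v = Vmax[S] / (αKm + [S]).
v = 4.12×0.211 / (2.422×0.0547 + 0.211) = 0.8693/0.3435 = 2.53 nmol/s.

2.53 nmol/s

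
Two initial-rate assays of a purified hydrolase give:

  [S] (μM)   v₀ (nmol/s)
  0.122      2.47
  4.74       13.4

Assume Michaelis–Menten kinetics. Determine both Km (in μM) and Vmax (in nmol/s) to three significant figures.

Km = 0.627 μM; Vmax = 15.2 nmol/s

In reciprocal form, 1/v = (Km/Vmax)·(1/[S]) + 1/Vmax. The two points give (1/[S], 1/v) = (8.197, 0.4049) and (0.2110, 0.07463).
Slope = (0.4049 − 0.07463)/(8.197 − 0.2110) = 0.04135; intercept = 0.4049 − 0.04135×8.197 = 0.06590.
Vmax = 1/intercept = 15.2 nmol/s; Km = slope × Vmax = 0.04135 × 15.2 = 0.627 μM.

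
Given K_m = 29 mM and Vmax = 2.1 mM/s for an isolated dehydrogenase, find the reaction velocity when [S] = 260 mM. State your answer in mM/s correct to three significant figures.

1.89 mM/s

v = Vmax·[S]/(Km + [S]) = 2.1 × 260 / (29 + 260)
  = 546.0 / 289.0 = 1.89 mM/s.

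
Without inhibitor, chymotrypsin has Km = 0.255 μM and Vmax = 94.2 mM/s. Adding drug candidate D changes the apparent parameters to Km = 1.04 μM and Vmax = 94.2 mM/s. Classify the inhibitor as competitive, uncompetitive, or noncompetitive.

competitive

Km increases (0.255 → 1.04 μM) while Vmax is unchanged — the hallmark of competitive inhibition.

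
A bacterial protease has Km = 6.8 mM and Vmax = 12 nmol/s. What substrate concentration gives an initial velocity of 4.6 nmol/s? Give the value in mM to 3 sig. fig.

4.23 mM

The required fractional saturation is v/Vmax = 4.6/12 = 0.3833.
Then [S]/(Km+[S]) = 0.3833 ⇒ [S] = 6.8 × 0.3833/(1 − 0.3833) = 4.23 mM.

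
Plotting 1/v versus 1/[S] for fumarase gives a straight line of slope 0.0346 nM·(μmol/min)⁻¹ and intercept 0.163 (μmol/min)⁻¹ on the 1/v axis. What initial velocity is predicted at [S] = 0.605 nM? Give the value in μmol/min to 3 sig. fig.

The y-intercept is 1/Vmax, so Vmax = 1/0.163 = 6.13 μmol/min.
The slope is Km/Vmax, so Km = 0.0346 × 6.13 = 0.212 nM.
Then v = 6.13 × 0.605/(0.212 + 0.605) = 4.54 μmol/min.

4.54 μmol/min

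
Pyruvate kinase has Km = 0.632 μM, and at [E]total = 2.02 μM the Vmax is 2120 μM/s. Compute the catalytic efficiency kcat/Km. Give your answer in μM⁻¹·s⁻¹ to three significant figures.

1660 μM⁻¹·s⁻¹

kcat = Vmax/[E]total = 2120/2.02 = 1050 s⁻¹.
kcat/Km = 1050/0.632 = 1660 μM⁻¹·s⁻¹.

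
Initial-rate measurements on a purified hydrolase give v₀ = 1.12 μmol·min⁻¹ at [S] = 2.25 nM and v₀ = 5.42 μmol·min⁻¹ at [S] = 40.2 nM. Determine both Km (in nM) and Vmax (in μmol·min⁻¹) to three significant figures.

Km = 11.8 nM; Vmax = 7.02 μmol·min⁻¹

From v = Vmax[S]/(Km+[S]), each point gives Vmax = v(Km+[S])/[S].
Equating: 1.12(Km+2.25)/2.25 = 5.42(Km+40.2)/40.2.
0.4978·Km + 1.12 = 0.1348·Km + 5.42, so (0.4978 − 0.1348)·Km = 5.42 − 1.12.
Km = 4.300/0.3630 = 11.8 nM; then Vmax = 1.12(11.8+2.25)/2.25 = 7.02 μmol·min⁻¹.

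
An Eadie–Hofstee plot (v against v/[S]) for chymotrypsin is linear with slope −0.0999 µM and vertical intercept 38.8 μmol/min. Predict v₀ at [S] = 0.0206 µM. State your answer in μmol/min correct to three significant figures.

In the Eadie–Hofstee form v = Vmax − Km·(v/[S]), the slope is −Km and the intercept is Vmax, so Km = 0.0999 µM and Vmax = 38.8 μmol/min.
v = 38.8 × 0.0206/(0.0999 + 0.0206) = 6.63 μmol/min.

6.63 μmol/min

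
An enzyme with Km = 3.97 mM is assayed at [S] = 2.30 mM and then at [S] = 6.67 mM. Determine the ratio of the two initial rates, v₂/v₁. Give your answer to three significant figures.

1.71

Since Vmax cancels, v₂/v₁ = [S]₂(Km+[S]₁) / [S]₁(Km+[S]₂).
= 6.67×(3.97+2.30) / (2.30×(3.97+6.67)) = 41.82/24.47 = 1.71.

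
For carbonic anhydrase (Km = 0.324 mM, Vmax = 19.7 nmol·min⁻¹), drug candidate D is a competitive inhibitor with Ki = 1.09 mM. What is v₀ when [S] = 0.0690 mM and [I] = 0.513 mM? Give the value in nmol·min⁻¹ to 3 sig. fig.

2.49 nmol·min⁻¹

α = 1 + [I]/Ki = 1 + 0.513/1.09 = 1.471.
For a competitive inhibitor, Vmax is unchanged and the apparent Km becomes α·Km: Km,app = 0.476 mM, Vmax,app = 19.7 nmol·min⁻¹.
v = Vmax,app·[S]/(Km,app + [S]) = 19.7 × 0.0690/(0.476 + 0.0690) = 2.49 nmol·min⁻¹.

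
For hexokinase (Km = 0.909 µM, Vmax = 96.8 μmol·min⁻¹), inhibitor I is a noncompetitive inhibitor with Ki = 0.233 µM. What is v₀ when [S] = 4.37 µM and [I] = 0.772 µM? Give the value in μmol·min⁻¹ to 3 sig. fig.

18.6 μmol·min⁻¹

With α = 1 + [I]/Ki = 1 + 0.772/0.233 = 4.313, the noncompetitive rate law is v = (Vmax/α)·[S] / (Km + [S]).
v = (96.8/4.313)×4.37 / (0.909 + 4.37) = 98.07/5.279 = 18.6 μmol·min⁻¹.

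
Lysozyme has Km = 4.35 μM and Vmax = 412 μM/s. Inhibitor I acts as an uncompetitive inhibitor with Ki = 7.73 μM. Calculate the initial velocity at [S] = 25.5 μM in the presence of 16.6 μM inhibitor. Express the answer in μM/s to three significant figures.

124 μM/s

α = 1 + [I]/Ki = 1 + 16.6/7.73 = 3.147.
For an uncompetitive inhibitor, both parameters are divided by α, giving Vmax/α and Km/α: Km,app = 1.38 μM, Vmax,app = 131 μM/s.
v = Vmax,app·[S]/(Km,app + [S]) = 131 × 25.5/(1.38 + 25.5) = 124 μM/s.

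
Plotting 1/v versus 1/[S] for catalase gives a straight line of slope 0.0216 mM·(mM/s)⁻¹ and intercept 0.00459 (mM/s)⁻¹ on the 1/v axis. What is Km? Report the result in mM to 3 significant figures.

y-intercept = 1/Vmax ⇒ Vmax = 218 mM/s; slope = Km/Vmax ⇒ Km = slope × Vmax.
Km = 0.0216 × 218 = 4.71 mM.

4.71 mM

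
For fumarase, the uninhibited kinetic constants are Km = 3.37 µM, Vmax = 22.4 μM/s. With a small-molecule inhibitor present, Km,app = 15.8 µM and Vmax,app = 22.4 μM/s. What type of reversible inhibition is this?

competitive

Km increases (3.37 → 15.8 µM) while Vmax is unchanged — the hallmark of competitive inhibition.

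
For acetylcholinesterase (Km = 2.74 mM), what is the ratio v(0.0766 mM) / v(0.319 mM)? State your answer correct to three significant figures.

Since Vmax cancels, v₂/v₁ = [S]₂(Km+[S]₁) / [S]₁(Km+[S]₂).
= 0.0766×(2.74+0.319) / (0.319×(2.74+0.0766)) = 0.2343/0.8985 = 0.261.

0.261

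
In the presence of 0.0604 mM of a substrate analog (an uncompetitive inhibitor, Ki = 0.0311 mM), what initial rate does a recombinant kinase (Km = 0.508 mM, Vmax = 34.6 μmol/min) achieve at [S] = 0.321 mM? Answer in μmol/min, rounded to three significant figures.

α = 1 + [I]/Ki = 1 + 0.0604/0.0311 = 2.942.
For an uncompetitive inhibitor, both parameters are divided by α, giving Vmax/α and Km/α: Km,app = 0.173 mM, Vmax,app = 11.8 μmol/min.
v = Vmax,app·[S]/(Km,app + [S]) = 11.8 × 0.321/(0.173 + 0.321) = 7.65 μmol/min.

7.65 μmol/min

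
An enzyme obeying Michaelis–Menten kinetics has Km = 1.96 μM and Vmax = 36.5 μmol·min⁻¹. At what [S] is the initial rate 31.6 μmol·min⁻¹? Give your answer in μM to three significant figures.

The required fractional saturation is v/Vmax = 31.6/36.5 = 0.8658.
Then [S]/(Km+[S]) = 0.8658 ⇒ [S] = 1.96 × 0.8658/(1 − 0.8658) = 12.6 μM.

12.6 μM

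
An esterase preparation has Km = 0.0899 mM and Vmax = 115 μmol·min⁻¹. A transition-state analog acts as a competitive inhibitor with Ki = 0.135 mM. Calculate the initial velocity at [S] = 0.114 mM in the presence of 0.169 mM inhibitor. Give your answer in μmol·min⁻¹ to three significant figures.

41.4 μmol·min⁻¹

With α = 1 + [I]/Ki = 1 + 0.169/0.135 = 2.252, the competitive rate law is v = Vmax[S] / (αKm + [S]).
v = 115×0.114 / (2.252×0.0899 + 0.114) = 13.11/0.3164 = 41.4 μmol·min⁻¹.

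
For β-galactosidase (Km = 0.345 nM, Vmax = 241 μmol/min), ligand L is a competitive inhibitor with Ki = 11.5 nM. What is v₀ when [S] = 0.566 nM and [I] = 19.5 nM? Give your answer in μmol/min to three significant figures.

With α = 1 + [I]/Ki = 1 + 19.5/11.5 = 2.696, the competitive rate law is v = Vmax[S] / (αKm + [S]).
v = 241×0.566 / (2.696×0.345 + 0.566) = 136.4/1.496 = 91.2 μmol/min.

91.2 μmol/min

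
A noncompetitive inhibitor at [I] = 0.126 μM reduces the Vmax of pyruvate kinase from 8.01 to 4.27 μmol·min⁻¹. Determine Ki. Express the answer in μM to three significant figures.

0.144 μM

Noncompetitive: Vmax,app = Vmax/α with α = 1 + [I]/Ki.
α = Vmax/Vmax,app = 8.01/4.27 = 1.876.
Ki = [I]/(α − 1) = 0.126/0.8759 = 0.144 μM.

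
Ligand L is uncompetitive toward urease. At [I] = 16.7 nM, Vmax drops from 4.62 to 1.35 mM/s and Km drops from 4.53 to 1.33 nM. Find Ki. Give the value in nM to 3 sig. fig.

Uncompetitive: Vmax,app = Vmax/α (and Km,app = Km/α) with α = 1 + [I]/Ki.
α = Vmax/Vmax,app = 4.62/1.35 = 3.422.
Ki = [I]/(α − 1) = 16.7/2.422 = 6.89 nM.

6.89 nM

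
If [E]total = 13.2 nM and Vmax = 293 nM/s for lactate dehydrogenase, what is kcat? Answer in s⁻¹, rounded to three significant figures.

22.2 s⁻¹

kcat = Vmax/[E]total = 293 nM/s / 13.2 nM = 22.2 s⁻¹.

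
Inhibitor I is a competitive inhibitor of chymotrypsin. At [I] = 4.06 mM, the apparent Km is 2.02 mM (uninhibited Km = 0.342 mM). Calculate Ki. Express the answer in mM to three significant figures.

Competitive: Km,app = α·Km with α = 1 + [I]/Ki.
α = Km,app/Km = 2.02/0.342 = 5.906.
Ki = [I]/(α − 1) = 4.06/4.906 = 0.827 mM.

0.827 mM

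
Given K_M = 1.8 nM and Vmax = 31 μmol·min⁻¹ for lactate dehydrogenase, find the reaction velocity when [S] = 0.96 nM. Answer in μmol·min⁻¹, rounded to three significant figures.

10.8 μmol·min⁻¹

[S]/(Km+[S]) = 0.96/2.760 = 0.3478, the fractional saturation.
v = 0.3478 × Vmax = 0.3478 × 31 = 10.8 μmol·min⁻¹.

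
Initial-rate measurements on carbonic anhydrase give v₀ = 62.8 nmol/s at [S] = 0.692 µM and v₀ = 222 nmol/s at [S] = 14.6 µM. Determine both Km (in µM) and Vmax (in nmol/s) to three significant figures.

In reciprocal form, 1/v = (Km/Vmax)·(1/[S]) + 1/Vmax. The two points give (1/[S], 1/v) = (1.445, 0.01592) and (0.06849, 0.004505).
Slope = (0.01592 − 0.004505)/(1.445 − 0.06849) = 0.008295; intercept = 0.01592 − 0.008295×1.445 = 0.003936.
Vmax = 1/intercept = 254 nmol/s; Km = slope × Vmax = 0.008295 × 254 = 2.11 µM.

Km = 2.11 µM; Vmax = 254 nmol/s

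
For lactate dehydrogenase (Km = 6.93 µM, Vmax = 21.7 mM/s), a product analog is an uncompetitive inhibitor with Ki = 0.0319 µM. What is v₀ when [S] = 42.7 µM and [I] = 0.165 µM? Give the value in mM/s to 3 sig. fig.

3.43 mM/s

α = 1 + [I]/Ki = 1 + 0.165/0.0319 = 6.172.
For an uncompetitive inhibitor, both parameters are divided by α, giving Vmax/α and Km/α: Km,app = 1.12 µM, Vmax,app = 3.52 mM/s.
v = Vmax,app·[S]/(Km,app + [S]) = 3.52 × 42.7/(1.12 + 42.7) = 3.43 mM/s.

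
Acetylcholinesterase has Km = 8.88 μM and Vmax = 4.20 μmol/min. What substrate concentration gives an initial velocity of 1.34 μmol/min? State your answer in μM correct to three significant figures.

Rearranging v = Vmax[S]/(Km+[S]) gives [S] = Km·v/(Vmax − v).
[S] = 8.88 × 1.34 / (4.20 − 1.34) = 11.90/2.860 = 4.16 μM.

4.16 μM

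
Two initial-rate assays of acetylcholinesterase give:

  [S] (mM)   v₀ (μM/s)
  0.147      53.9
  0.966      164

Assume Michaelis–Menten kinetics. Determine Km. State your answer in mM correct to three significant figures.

From v = Vmax[S]/(Km+[S]), each point gives Vmax = v(Km+[S])/[S].
Equating: 53.9(Km+0.147)/0.147 = 164(Km+0.966)/0.966.
366.7·Km + 53.9 = 169.8·Km + 164, so (366.7 − 169.8)·Km = 164 − 53.9.
Km = 110.1/196.9 = 0.559 mM; then Vmax = 53.9(0.559+0.147)/0.147 = 259 μM/s.

0.559 mM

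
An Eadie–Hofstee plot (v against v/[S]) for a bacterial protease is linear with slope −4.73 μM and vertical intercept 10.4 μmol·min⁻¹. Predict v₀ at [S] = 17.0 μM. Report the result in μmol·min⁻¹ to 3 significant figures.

8.14 μmol·min⁻¹

In the Eadie–Hofstee form v = Vmax − Km·(v/[S]), the slope is −Km and the intercept is Vmax, so Km = 4.73 μM and Vmax = 10.4 μmol·min⁻¹.
v = 10.4 × 17.0/(4.73 + 17.0) = 8.14 μmol·min⁻¹.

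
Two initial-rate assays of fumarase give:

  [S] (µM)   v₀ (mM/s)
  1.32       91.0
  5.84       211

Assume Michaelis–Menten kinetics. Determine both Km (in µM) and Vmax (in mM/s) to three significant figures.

Km = 3.66 µM; Vmax = 343 mM/s

From v = Vmax[S]/(Km+[S]), each point gives Vmax = v(Km+[S])/[S].
Equating: 91.0(Km+1.32)/1.32 = 211(Km+5.84)/5.84.
68.94·Km + 91.0 = 36.13·Km + 211, so (68.94 − 36.13)·Km = 211 − 91.0.
Km = 120.0/32.81 = 3.66 µM; then Vmax = 91.0(3.66+1.32)/1.32 = 343 mM/s.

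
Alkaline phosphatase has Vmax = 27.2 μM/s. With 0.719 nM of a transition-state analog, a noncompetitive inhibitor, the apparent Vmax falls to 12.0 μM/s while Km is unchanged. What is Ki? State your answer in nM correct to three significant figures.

0.568 nM

Noncompetitive: Vmax,app = Vmax/α with α = 1 + [I]/Ki.
α = Vmax/Vmax,app = 27.2/12.0 = 2.267.
Ki = [I]/(α − 1) = 0.719/1.267 = 0.568 nM.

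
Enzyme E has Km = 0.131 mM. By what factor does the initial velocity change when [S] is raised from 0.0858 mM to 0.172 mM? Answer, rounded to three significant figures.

1.43

Since Vmax cancels, v₂/v₁ = [S]₂(Km+[S]₁) / [S]₁(Km+[S]₂).
= 0.172×(0.131+0.0858) / (0.0858×(0.131+0.172)) = 0.03729/0.02600 = 1.43.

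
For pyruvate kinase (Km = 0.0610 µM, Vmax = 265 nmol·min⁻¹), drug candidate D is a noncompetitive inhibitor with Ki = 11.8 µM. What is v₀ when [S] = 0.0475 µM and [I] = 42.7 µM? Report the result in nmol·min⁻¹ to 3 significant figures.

25.1 nmol·min⁻¹

α = 1 + [I]/Ki = 1 + 42.7/11.8 = 4.619.
For a noncompetitive inhibitor, Vmax is reduced to Vmax/α while Km is unchanged: Km,app = 0.0610 µM, Vmax,app = 57.4 nmol·min⁻¹.
v = Vmax,app·[S]/(Km,app + [S]) = 57.4 × 0.0475/(0.0610 + 0.0475) = 25.1 nmol·min⁻¹.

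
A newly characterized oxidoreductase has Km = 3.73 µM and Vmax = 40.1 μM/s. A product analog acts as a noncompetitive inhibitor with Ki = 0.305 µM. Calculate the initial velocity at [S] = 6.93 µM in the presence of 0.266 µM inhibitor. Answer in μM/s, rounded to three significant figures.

With α = 1 + [I]/Ki = 1 + 0.266/0.305 = 1.872, the noncompetitive rate law is v = (Vmax/α)·[S] / (Km + [S]).
v = (40.1/1.872)×6.93 / (3.73 + 6.93) = 148.4/10.66 = 13.9 μM/s.

13.9 μM/s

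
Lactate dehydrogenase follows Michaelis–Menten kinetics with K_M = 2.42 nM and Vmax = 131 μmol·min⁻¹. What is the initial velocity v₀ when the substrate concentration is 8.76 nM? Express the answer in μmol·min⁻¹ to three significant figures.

103 μmol·min⁻¹

v = Vmax·[S]/(Km + [S]) = 131 × 8.76 / (2.42 + 8.76)
  = 1148 / 11.18 = 103 μmol·min⁻¹.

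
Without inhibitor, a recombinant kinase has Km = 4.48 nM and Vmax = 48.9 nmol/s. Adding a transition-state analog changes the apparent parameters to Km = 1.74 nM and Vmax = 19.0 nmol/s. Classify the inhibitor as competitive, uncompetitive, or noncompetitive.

uncompetitive

Both Km and Vmax decrease by the same factor (~2.57-fold) — characteristic of uncompetitive inhibition.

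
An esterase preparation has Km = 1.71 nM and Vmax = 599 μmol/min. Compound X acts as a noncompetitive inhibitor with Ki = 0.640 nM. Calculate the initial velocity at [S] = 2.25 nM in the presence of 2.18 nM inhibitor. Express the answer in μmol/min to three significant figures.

77.2 μmol/min

α = 1 + [I]/Ki = 1 + 2.18/0.640 = 4.406.
For a noncompetitive inhibitor, Vmax is reduced to Vmax/α while Km is unchanged: Km,app = 1.71 nM, Vmax,app = 136 μmol/min.
v = Vmax,app·[S]/(Km,app + [S]) = 136 × 2.25/(1.71 + 2.25) = 77.2 μmol/min.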